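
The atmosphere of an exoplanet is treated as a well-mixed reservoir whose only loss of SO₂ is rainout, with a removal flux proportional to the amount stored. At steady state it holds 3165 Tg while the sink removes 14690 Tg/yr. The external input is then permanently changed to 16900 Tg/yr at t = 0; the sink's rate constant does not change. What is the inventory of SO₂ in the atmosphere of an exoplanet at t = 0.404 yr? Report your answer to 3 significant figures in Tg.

The sink rate constant is k = F₀/M₀ = 14690/3165 = 4.641 yr⁻¹.
Solving dM/dt = F₁ − kM with M(0) = M₀ gives M(t) = F₁/k + (M₀ − F₁/k)·e^(−kt).
F₁/k = 16900/4.641 = 3641.2 Tg; kt = 4.641 × 0.404 = 1.875, e^(−kt) = 0.1533.
M(0.404) = 3641.2 + (3165 − 3641.2) × 0.1533 = 3641.2 − 73.01 = 3568.1 Tg.

3570 Tg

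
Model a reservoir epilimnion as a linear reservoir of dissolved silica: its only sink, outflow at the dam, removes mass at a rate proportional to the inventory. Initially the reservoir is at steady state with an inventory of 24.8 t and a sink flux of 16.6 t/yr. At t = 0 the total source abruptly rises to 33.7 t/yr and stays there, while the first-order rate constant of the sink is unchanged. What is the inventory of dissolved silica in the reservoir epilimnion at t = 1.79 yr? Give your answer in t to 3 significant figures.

42.6 t

Residence time τ = M₀/F₀ = 1.494 yr. The eventual steady state is M_∞ = M₀·(F₁/F₀) = 24.8 × 33.7/16.6 = 50.347 t.
The anomaly ΔM(t) = M(t) − M_∞ decays as ΔM₀·e^(−t/τ) with ΔM₀ = 24.8 − 50.347 = −25.55 t.
At t = 1.79 yr, e^(−t/τ) = e^(−1.198) = 0.3018, so ΔM = −7.709 t and M = 50.347 − 7.709 = 42.638 t.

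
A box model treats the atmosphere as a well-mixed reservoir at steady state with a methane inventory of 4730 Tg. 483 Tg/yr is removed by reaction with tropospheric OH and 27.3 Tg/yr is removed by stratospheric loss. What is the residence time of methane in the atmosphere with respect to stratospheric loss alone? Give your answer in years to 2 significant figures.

Residence time with respect to a single sink: τ = M / F_sink.
τ = 4730 / 27.3 = 173.3 yr.

170 yr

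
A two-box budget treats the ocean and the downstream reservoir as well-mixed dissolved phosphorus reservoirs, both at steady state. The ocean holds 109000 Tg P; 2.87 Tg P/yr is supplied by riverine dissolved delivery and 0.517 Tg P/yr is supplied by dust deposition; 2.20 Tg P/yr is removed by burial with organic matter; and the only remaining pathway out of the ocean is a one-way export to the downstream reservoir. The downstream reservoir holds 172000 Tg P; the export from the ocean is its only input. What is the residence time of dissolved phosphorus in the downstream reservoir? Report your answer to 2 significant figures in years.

140000 yr

Balance the ocean: ΣF_in = 2.87 + 0.517 = 3.3870 Tg P/yr.
Export to the downstream reservoir = ΣF_in − (2.20) = 1.1870 Tg P/yr.
At steady state the output of the downstream reservoir equals its input, 1.1870 Tg P/yr.
τ = M / F = 172000 / 1.1870 = 144900 yr.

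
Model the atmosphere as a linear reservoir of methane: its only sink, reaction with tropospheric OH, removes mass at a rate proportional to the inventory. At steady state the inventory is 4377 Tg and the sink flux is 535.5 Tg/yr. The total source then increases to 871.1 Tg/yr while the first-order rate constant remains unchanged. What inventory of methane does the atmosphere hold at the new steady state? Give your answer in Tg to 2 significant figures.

7100 Tg

Rate constant k = F/M = 535.5 / 4377 = 0.1223 yr⁻¹.
At the new steady state, source = k·M_new ⇒ M_new = 871.1 / 0.1223 = 7120 Tg.
(Equivalently M_new = M × F_new/F_old = 4377 × 871.1/535.5.)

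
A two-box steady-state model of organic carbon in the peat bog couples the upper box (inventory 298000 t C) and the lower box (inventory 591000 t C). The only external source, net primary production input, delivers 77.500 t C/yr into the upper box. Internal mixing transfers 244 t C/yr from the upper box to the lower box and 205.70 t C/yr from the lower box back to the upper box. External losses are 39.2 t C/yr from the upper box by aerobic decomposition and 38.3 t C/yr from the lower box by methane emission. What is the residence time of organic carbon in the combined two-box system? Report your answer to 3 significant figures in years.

Treat the two boxes together as one reservoir: the mixing fluxes between them are internal recycling, so τ = ΣM / Σ(external losses).
M_total = 298000 + 591000 = 889000 t C.
ΣF_external_out = 39.2 + 38.3 = 77.500 t C/yr.
τ = M_total / ΣF_ext = 889000 / 77.500 = 11470 yr.

11500 yr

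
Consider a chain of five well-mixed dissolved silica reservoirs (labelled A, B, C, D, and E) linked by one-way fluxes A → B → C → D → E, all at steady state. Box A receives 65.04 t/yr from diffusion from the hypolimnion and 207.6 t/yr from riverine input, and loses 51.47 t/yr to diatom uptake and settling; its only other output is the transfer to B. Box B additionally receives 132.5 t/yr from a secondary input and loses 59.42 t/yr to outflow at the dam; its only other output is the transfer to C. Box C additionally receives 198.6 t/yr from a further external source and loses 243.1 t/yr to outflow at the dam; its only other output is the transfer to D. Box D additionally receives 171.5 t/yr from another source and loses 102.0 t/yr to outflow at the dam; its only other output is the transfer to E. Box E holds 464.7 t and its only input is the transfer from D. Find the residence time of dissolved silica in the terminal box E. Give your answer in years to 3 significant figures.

Box A: F(A→B) = (65.04 + 207.6) − 51.47 = 221.17 t/yr.
Box B: F(B→C) = (221.17 + 132.5) − 59.42 = 294.25 t/yr.
Box C: F(C→D) = (294.25 + 198.6) − 243.1 = 249.75 t/yr.
Box D: F(D→E) = (249.75 + 171.5) − 102.0 = 319.25 t/yr.
Box E throughput = its input = 319.25 t/yr; τ = 464.7 / 319.25 = 1.456 yr.

1.46 yr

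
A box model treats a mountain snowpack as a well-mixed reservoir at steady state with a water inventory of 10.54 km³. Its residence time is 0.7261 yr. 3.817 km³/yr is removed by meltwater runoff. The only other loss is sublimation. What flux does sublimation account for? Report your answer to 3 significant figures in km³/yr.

Total removal F = M/τ = 10.54 / 0.7261 = 14.52 km³/yr.
Sublimation = F − (3.817) = 14.52 − 3.817 = 10.70 km³/yr.

10.7 km³/yr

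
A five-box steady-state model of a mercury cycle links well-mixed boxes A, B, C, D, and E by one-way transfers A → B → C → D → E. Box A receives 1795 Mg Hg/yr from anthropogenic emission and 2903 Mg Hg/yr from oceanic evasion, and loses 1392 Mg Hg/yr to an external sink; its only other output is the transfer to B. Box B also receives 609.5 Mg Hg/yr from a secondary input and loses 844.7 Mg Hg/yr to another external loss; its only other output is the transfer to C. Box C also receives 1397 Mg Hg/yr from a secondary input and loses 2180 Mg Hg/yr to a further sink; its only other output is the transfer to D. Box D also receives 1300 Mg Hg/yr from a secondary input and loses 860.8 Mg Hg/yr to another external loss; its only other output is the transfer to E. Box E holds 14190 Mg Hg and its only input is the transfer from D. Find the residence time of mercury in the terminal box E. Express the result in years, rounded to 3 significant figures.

Box A: F(A→B) = (1795 + 2903) − 1392 = 3306.0 Mg Hg/yr.
Box B: F(B→C) = (3306.0 + 609.5) − 844.7 = 3070.8 Mg Hg/yr.
Box C: F(C→D) = (3070.8 + 1397) − 2180 = 2287.8 Mg Hg/yr.
Box D: F(D→E) = (2287.8 + 1300) − 860.8 = 2727.0 Mg Hg/yr.
Box E throughput = its input = 2727.0 Mg Hg/yr; τ = 14190 / 2727.0 = 5.204 yr.

5.20 yr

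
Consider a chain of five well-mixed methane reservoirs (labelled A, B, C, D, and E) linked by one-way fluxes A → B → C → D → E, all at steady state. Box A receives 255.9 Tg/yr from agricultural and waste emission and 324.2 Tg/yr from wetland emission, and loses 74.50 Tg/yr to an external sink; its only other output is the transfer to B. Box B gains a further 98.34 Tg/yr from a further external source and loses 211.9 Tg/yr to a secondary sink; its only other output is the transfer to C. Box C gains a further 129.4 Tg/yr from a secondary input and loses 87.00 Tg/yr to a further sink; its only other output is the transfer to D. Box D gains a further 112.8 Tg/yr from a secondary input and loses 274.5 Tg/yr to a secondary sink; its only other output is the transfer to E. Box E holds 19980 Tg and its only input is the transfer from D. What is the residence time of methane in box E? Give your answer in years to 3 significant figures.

Box A: F(A→B) = (255.9 + 324.2) − 74.50 = 505.60 Tg/yr.
Box B: F(B→C) = (505.60 + 98.34) − 211.9 = 392.04 Tg/yr.
Box C: F(C→D) = (392.04 + 129.4) − 87.00 = 434.44 Tg/yr.
Box D: F(D→E) = (434.44 + 112.8) − 274.5 = 272.74 Tg/yr.
Box E throughput = its input = 272.74 Tg/yr; τ = 19980 / 272.74 = 73.26 yr.

73.3 yr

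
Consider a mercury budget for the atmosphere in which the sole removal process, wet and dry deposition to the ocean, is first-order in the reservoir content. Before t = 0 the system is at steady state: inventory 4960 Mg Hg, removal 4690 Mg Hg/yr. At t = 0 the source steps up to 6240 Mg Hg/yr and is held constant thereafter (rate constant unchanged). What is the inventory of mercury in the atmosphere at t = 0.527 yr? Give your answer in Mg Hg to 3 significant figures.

5600 Mg Hg

Residence time τ = M₀/F₀ = 1.058 yr. The eventual steady state is M_∞ = M₀·(F₁/F₀) = 4960 × 6240/4690 = 6599.2 Mg Hg.
The anomaly ΔM(t) = M(t) − M_∞ decays as ΔM₀·e^(−t/τ) with ΔM₀ = 4960 − 6599.2 = −1639 Mg Hg.
At t = 0.527 yr, e^(−t/τ) = e^(−0.4983) = 0.6076, so ΔM = −995.9 Mg Hg and M = 6599.2 − 995.9 = 5603.3 Mg Hg.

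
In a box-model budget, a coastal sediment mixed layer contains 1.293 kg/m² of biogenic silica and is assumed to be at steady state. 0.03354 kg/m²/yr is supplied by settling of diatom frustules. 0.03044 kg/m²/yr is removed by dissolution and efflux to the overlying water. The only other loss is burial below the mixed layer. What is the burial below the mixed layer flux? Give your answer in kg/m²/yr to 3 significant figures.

At steady state ΣF_in = ΣF_out.
ΣF_in = 0.033540 kg/m²/yr.
Burial below the mixed layer flux = ΣF_in − (0.03044) = 0.033540 − 0.03044 = 0.003100 kg/m²/yr.

0.00310 kg/m²/yr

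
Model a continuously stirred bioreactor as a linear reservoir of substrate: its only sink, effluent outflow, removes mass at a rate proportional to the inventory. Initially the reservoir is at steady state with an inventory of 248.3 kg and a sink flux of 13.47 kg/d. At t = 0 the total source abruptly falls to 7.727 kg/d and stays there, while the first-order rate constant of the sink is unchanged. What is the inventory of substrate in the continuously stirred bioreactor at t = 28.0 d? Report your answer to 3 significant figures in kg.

166 kg

The sink rate constant is k = F₀/M₀ = 13.47/248.3 = 0.05425 d⁻¹.
Solving dM/dt = F₁ − kM with M(0) = M₀ gives M(t) = F₁/k + (M₀ − F₁/k)·e^(−kt).
F₁/k = 7.727/0.05425 = 142.44 kg; kt = 0.05425 × 28.0 = 1.519, e^(−kt) = 0.2189.
M(28.0) = 142.44 + (248.3 − 142.44) × 0.2189 = 142.44 + 23.18 = 165.61 kg.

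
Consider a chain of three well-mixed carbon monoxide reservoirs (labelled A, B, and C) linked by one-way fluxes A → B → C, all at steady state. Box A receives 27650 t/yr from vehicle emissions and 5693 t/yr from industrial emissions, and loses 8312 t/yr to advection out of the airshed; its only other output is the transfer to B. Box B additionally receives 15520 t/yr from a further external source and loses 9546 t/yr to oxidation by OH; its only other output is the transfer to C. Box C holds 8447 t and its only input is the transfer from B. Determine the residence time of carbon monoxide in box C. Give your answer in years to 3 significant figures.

0.272 yr

Box A: F(A→B) = (27650 + 5693) − 8312 = 25031 t/yr.
Box B: F(B→C) = (25031 + 15520) − 9546 = 31005 t/yr.
Box C throughput = its input = 31005 t/yr; τ = 8447 / 31005 = 0.2724 yr.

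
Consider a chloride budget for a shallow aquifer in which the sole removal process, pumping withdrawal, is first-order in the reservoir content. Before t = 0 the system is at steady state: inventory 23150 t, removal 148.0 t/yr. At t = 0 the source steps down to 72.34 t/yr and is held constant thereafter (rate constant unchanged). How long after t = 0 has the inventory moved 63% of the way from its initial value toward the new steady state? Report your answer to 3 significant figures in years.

τ = M₀/F₀ = 23150/148.0 = 156.4 yr.
The remaining gap fraction is e^(−t/τ); 63% covered ⇒ e^(−t/τ) = 0.370.
t = −τ ln(0.370) = 156.4 × 0.9943 = 155.5 yr.

156 yr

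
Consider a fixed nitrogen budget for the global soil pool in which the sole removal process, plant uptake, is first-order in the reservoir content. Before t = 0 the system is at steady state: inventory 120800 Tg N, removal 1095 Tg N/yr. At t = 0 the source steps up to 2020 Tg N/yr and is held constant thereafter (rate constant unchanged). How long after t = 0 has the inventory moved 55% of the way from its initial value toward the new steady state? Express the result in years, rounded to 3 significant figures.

τ = M₀/F₀ = 120800/1095 = 110.3 yr.
The remaining gap fraction is e^(−t/τ); 55% covered ⇒ e^(−t/τ) = 0.450.
t = −τ ln(0.450) = 110.3 × 0.7985 = 88.09 yr.

88.1 yr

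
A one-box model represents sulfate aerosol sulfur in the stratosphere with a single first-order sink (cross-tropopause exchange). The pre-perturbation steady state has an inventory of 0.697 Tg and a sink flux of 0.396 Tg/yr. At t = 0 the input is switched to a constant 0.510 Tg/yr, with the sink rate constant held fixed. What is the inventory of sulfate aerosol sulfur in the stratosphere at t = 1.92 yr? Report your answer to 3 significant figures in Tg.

0.830 Tg

τ = M₀/F₀ = 0.697/0.396 = 1.760 yr; rate constant k = 1/τ.
New steady state M_∞ = F₁/k = F₁·τ = 0.510 × 1.760 = 0.89765 Tg.
M(t) = M_∞ + (M₀ − M_∞)·e^(−t/τ); t/τ = 1.92/1.760 = 1.091, so e^(−t/τ) = 0.3359.
M(t) = 0.89765 − 0.2007 × 0.3359 = 0.83025 Tg.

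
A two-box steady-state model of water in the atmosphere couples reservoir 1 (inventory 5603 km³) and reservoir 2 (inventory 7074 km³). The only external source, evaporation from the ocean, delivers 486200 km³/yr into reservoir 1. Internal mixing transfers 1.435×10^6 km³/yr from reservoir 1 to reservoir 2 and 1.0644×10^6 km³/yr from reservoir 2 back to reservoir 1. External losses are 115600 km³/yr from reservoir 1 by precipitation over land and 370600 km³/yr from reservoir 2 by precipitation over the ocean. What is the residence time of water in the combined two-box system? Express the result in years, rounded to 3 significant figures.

Residence time in the combined system uses the total inventory and the total *external* removal — internal exchanges between the two boxes cancel.
M_total = 5603 + 7074 = 12677 km³.
ΣF_external_out = 115600 + 370600 = 486200 km³/yr.
τ = M_total / ΣF_ext = 12677 / 486200 = 0.02607 yr.

0.0261 yr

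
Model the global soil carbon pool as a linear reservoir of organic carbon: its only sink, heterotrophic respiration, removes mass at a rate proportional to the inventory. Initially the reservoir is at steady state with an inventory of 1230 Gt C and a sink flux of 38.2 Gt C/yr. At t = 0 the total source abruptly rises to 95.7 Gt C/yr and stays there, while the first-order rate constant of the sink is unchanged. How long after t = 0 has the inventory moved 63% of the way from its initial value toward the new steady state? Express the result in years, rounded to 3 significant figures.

τ = M₀/F₀ = 1230/38.2 = 32.20 yr.
The remaining gap fraction is e^(−t/τ); 63% covered ⇒ e^(−t/τ) = 0.370.
t = −τ ln(0.370) = 32.20 × 0.9943 = 32.01 yr.

32.0 yr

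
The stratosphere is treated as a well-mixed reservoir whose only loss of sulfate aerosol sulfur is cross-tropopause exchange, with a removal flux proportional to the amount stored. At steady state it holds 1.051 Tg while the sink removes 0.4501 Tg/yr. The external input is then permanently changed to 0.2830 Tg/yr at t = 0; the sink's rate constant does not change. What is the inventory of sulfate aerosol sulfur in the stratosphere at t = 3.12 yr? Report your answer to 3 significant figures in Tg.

0.763 Tg

The sink rate constant is k = F₀/M₀ = 0.4501/1.051 = 0.4283 yr⁻¹.
Solving dM/dt = F₁ − kM with M(0) = M₀ gives M(t) = F₁/k + (M₀ − F₁/k)·e^(−kt).
F₁/k = 0.2830/0.4283 = 0.66082 Tg; kt = 0.4283 × 3.12 = 1.336, e^(−kt) = 0.2629.
M(3.12) = 0.66082 + (1.051 − 0.66082) × 0.2629 = 0.66082 + 0.1026 = 0.76338 Tg.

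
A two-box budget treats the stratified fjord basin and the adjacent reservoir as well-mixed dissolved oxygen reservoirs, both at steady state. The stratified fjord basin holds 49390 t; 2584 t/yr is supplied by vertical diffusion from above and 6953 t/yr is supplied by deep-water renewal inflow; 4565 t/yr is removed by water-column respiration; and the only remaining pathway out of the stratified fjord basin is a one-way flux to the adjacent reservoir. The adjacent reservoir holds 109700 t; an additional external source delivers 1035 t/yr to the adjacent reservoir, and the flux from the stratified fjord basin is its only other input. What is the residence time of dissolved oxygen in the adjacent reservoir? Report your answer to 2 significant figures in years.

Balance the stratified fjord basin: ΣF_in = 2584 + 6953 = 9537.0 t/yr.
Flux to the adjacent reservoir = ΣF_in − (4565) = 4972.0 t/yr.
Total input to the adjacent reservoir = 4972.0 + 1035 = 6007.0 t/yr; at steady state this equals its total output.
τ = M / F = 109700 / 6007.0 = 18.26 yr.

18 yr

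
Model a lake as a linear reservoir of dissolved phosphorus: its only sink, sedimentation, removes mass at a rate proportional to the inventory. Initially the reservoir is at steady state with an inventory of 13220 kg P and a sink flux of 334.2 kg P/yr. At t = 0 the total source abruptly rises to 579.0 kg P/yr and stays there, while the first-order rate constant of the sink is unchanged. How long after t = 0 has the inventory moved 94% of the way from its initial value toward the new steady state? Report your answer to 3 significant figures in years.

τ = M₀/F₀ = 13220/334.2 = 39.56 yr.
The remaining gap fraction is e^(−t/τ); 94% covered ⇒ e^(−t/τ) = 0.0600.
t = −τ ln(0.0600) = 39.56 × 2.813 = 111.3 yr.

111 yr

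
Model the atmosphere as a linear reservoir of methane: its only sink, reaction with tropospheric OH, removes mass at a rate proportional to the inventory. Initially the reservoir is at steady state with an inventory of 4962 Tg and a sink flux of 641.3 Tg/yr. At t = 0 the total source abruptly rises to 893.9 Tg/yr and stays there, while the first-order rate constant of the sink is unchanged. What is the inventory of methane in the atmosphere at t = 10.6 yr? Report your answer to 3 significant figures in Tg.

The sink rate constant is k = F₀/M₀ = 641.3/4962 = 0.1292 yr⁻¹.
Solving dM/dt = F₁ − kM with M(0) = M₀ gives M(t) = F₁/k + (M₀ − F₁/k)·e^(−kt).
F₁/k = 893.9/0.1292 = 6916.5 Tg; kt = 0.1292 × 10.6 = 1.370, e^(−kt) = 0.2541.
M(10.6) = 6916.5 + (4962 − 6916.5) × 0.2541 = 6916.5 − 496.7 = 6419.8 Tg.

6420 Tg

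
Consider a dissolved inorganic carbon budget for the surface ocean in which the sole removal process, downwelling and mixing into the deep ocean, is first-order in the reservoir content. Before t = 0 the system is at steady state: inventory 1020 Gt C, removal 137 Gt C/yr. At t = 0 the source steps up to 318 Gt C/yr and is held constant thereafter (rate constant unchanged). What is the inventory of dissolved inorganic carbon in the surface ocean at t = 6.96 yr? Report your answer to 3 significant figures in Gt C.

1840 Gt C

The sink rate constant is k = F₀/M₀ = 137/1020 = 0.1343 yr⁻¹.
Solving dM/dt = F₁ − kM with M(0) = M₀ gives M(t) = F₁/k + (M₀ − F₁/k)·e^(−kt).
F₁/k = 318/0.1343 = 2367.6 Gt C; kt = 0.1343 × 6.96 = 0.9348, e^(−kt) = 0.3927.
M(6.96) = 2367.6 + (1020 − 2367.6) × 0.3927 = 2367.6 − 529.1 = 1838.5 Gt C.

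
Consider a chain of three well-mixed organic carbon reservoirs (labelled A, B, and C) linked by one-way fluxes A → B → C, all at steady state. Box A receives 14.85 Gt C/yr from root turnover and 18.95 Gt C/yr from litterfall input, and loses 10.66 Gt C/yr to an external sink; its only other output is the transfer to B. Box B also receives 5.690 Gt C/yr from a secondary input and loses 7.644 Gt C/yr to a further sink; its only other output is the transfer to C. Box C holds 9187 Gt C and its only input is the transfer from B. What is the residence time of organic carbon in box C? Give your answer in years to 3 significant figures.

Box A: F(A→B) = (14.85 + 18.95) − 10.66 = 23.140 Gt C/yr.
Box B: F(B→C) = (23.140 + 5.690) − 7.644 = 21.186 Gt C/yr.
Box C throughput = its input = 21.186 Gt C/yr; τ = 9187 / 21.186 = 433.6 yr.

434 yr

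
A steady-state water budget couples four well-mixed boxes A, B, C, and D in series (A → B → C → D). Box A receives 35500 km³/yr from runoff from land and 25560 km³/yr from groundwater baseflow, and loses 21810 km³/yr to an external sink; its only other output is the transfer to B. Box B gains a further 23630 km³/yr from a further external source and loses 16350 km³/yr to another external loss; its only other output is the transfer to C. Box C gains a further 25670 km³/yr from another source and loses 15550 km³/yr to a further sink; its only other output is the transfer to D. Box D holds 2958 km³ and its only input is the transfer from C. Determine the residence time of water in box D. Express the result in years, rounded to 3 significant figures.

Box A: F(A→B) = (35500 + 25560) − 21810 = 39250 km³/yr.
Box B: F(B→C) = (39250 + 23630) − 16350 = 46530 km³/yr.
Box C: F(C→D) = (46530 + 25670) − 15550 = 56650 km³/yr.
Box D throughput = its input = 56650 km³/yr; τ = 2958 / 56650 = 0.05222 yr.

0.0522 yr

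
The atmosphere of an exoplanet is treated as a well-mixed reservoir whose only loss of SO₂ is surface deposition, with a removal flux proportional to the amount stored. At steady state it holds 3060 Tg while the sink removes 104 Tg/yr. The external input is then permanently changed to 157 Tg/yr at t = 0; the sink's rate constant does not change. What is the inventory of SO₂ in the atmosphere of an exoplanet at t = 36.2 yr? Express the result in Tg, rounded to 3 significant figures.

4160 Tg

Residence time τ = M₀/F₀ = 29.42 yr. The eventual steady state is M_∞ = M₀·(F₁/F₀) = 3060 × 157/104 = 4619.4 Tg.
The anomaly ΔM(t) = M(t) − M_∞ decays as ΔM₀·e^(−t/τ) with ΔM₀ = 3060 − 4619.4 = −1559 Tg.
At t = 36.2 yr, e^(−t/τ) = e^(−1.230) = 0.2922, so ΔM = −455.7 Tg and M = 4619.4 − 455.7 = 4163.8 Tg.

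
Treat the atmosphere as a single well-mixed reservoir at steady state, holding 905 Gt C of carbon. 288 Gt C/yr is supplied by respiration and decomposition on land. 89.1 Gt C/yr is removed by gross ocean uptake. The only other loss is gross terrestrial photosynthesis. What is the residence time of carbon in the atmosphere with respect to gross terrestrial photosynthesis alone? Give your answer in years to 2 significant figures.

4.6 yr

At steady state ΣF_in = ΣF_out.
ΣF_in = 288.00 Gt C/yr.
Gross terrestrial photosynthesis flux = ΣF_in − (89.1) = 288.00 − 89.10 = 198.9 Gt C/yr.
τ = M / F = 905 / 198.9 = 4.550 yr.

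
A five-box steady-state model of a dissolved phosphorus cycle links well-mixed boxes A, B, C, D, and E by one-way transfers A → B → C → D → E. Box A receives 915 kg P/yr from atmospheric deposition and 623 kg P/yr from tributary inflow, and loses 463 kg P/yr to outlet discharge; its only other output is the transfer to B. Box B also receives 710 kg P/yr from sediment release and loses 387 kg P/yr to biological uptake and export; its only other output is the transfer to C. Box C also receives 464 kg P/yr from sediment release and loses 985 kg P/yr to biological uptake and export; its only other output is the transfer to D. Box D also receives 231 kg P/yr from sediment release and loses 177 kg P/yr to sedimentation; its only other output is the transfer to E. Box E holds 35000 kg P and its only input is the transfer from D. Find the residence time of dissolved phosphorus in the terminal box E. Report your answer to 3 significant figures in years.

37.6 yr

Box A: F(A→B) = (915 + 623) − 463 = 1075.0 kg P/yr.
Box B: F(B→C) = (1075.0 + 710) − 387 = 1398.0 kg P/yr.
Box C: F(C→D) = (1398.0 + 464) − 985 = 877.00 kg P/yr.
Box D: F(D→E) = (877.00 + 231) − 177 = 931.00 kg P/yr.
Box E throughput = its input = 931.00 kg P/yr; τ = 35000 / 931.00 = 37.59 yr.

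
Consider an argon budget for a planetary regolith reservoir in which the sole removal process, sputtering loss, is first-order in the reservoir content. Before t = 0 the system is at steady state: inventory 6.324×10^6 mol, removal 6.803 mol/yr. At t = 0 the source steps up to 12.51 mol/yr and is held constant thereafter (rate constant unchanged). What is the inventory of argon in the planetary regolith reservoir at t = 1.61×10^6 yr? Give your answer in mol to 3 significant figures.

1.07×10^7 mol

Residence time τ = M₀/F₀ = 929600 yr. The eventual steady state is M_∞ = M₀·(F₁/F₀) = 6.324×10^6 × 12.51/6.803 = 1.1629×10^7 mol.
The anomaly ΔM(t) = M(t) − M_∞ decays as ΔM₀·e^(−t/τ) with ΔM₀ = 6.324×10^6 − 1.1629×10^7 = −5.305×10^6 mol.
At t = 1.61×10^6 yr, e^(−t/τ) = e^(−1.732) = 0.1769, so ΔM = −938700 mol and M = 1.1629×10^7 − 938700 = 1.0690×10^7 mol.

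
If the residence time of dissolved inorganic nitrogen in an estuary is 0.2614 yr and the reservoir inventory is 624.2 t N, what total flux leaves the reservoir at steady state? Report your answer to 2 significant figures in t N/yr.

2400 t N/yr

F = M / τ = 624.2 / 0.2614 = 2388 t N/yr.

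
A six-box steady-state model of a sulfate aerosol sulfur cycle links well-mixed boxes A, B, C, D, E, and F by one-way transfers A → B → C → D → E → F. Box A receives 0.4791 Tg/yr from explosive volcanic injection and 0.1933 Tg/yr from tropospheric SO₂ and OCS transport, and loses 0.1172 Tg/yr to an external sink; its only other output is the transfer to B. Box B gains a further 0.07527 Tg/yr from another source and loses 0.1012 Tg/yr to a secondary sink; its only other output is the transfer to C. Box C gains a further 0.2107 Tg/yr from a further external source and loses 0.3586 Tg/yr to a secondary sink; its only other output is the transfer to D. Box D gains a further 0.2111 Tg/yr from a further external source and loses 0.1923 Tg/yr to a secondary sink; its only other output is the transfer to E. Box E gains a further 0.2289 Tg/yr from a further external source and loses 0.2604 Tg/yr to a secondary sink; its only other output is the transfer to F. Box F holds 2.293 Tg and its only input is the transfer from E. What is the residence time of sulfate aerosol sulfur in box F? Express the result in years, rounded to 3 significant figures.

6.22 yr

Box A: F(A→B) = (0.4791 + 0.1933) − 0.1172 = 0.55520 Tg/yr.
Box B: F(B→C) = (0.55520 + 0.07527) − 0.1012 = 0.52927 Tg/yr.
Box C: F(C→D) = (0.52927 + 0.2107) − 0.3586 = 0.38137 Tg/yr.
Box D: F(D→E) = (0.38137 + 0.2111) − 0.1923 = 0.40017 Tg/yr.
Box E: F(E→F) = (0.40017 + 0.2289) − 0.2604 = 0.36867 Tg/yr.
Box F throughput = its input = 0.36867 Tg/yr; τ = 2.293 / 0.36867 = 6.220 yr.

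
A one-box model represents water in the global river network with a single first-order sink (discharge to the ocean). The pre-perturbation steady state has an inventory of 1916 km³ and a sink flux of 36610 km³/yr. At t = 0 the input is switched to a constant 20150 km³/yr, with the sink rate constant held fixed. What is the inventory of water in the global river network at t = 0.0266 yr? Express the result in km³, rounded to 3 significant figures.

Residence time τ = M₀/F₀ = 0.05234 yr. The eventual steady state is M_∞ = M₀·(F₁/F₀) = 1916 × 20150/36610 = 1054.6 km³.
The anomaly ΔM(t) = M(t) − M_∞ decays as ΔM₀·e^(−t/τ) with ΔM₀ = 1916 − 1054.6 = 861.4 km³.
At t = 0.0266 yr, e^(−t/τ) = e^(−0.5083) = 0.6015, so ΔM = 518.2 km³ and M = 1054.6 + 518.2 = 1572.8 km³.

1570 km³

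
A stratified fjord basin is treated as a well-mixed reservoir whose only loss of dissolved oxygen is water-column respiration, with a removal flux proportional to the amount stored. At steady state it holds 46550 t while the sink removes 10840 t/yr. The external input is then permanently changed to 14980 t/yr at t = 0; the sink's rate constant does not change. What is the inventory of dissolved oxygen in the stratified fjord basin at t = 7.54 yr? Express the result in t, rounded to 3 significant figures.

The sink rate constant is k = F₀/M₀ = 10840/46550 = 0.2329 yr⁻¹.
Solving dM/dt = F₁ − kM with M(0) = M₀ gives M(t) = F₁/k + (M₀ − F₁/k)·e^(−kt).
F₁/k = 14980/0.2329 = 64328 t; kt = 0.2329 × 7.54 = 1.756, e^(−kt) = 0.1728.
M(7.54) = 64328 + (46550 − 64328) × 0.1728 = 64328 − 3071 = 61257 t.

61300 t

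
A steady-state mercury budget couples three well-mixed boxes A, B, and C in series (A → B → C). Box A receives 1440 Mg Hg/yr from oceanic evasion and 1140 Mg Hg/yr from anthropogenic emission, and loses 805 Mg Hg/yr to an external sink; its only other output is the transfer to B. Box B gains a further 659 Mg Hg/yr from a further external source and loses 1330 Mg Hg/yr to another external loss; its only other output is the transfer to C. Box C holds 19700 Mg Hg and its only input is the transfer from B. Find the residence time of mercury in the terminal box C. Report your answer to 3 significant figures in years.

Box A: F(A→B) = (1440 + 1140) − 805 = 1775.0 Mg Hg/yr.
Box B: F(B→C) = (1775.0 + 659) − 1330 = 1104.0 Mg Hg/yr.
Box C throughput = its input = 1104.0 Mg Hg/yr; τ = 19700 / 1104.0 = 17.84 yr.

17.8 yr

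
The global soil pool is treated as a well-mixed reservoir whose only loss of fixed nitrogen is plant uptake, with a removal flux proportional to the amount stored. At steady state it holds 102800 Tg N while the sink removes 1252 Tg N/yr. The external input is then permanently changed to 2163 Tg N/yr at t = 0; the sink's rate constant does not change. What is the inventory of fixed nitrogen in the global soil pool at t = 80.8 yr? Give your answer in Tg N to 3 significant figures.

150000 Tg N

The sink rate constant is k = F₀/M₀ = 1252/102800 = 0.01218 yr⁻¹.
Solving dM/dt = F₁ − kM with M(0) = M₀ gives M(t) = F₁/k + (M₀ − F₁/k)·e^(−kt).
F₁/k = 2163/0.01218 = 177600 Tg N; kt = 0.01218 × 80.8 = 0.9841, e^(−kt) = 0.3738.
M(80.8) = 177600 + (102800 − 177600) × 0.3738 = 177600 − 27960 = 149640 Tg N.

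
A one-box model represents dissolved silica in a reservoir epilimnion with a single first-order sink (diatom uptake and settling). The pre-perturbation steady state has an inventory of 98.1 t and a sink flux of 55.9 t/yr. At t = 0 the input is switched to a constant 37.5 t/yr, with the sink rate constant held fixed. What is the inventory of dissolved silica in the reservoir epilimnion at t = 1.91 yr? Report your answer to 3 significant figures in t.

76.7 t

The sink rate constant is k = F₀/M₀ = 55.9/98.1 = 0.5698 yr⁻¹.
Solving dM/dt = F₁ − kM with M(0) = M₀ gives M(t) = F₁/k + (M₀ − F₁/k)·e^(−kt).
F₁/k = 37.5/0.5698 = 65.809 t; kt = 0.5698 × 1.91 = 1.088, e^(−kt) = 0.3368.
M(1.91) = 65.809 + (98.1 − 65.809) × 0.3368 = 65.809 + 10.87 = 76.684 t.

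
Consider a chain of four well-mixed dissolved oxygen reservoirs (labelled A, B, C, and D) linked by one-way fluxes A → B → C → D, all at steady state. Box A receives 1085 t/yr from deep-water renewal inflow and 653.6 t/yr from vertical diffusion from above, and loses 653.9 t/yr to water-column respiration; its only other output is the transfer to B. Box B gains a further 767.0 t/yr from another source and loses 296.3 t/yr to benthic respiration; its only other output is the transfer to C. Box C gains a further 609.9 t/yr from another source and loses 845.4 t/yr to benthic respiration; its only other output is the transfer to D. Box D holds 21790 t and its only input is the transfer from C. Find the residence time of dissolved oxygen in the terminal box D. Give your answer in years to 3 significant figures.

Box A: F(A→B) = (1085 + 653.6) − 653.9 = 1084.7 t/yr.
Box B: F(B→C) = (1084.7 + 767.0) − 296.3 = 1555.4 t/yr.
Box C: F(C→D) = (1555.4 + 609.9) − 845.4 = 1319.9 t/yr.
Box D throughput = its input = 1319.9 t/yr; τ = 21790 / 1319.9 = 16.51 yr.

16.5 yr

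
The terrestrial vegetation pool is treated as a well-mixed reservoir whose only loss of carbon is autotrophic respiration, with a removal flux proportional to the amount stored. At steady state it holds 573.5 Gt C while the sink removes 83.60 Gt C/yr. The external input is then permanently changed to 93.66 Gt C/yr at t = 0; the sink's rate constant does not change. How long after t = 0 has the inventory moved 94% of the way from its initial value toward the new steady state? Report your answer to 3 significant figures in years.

19.3 yr

τ = M₀/F₀ = 573.5/83.60 = 6.860 yr.
The remaining gap fraction is e^(−t/τ); 94% covered ⇒ e^(−t/τ) = 0.0600.
t = −τ ln(0.0600) = 6.860 × 2.813 = 19.30 yr.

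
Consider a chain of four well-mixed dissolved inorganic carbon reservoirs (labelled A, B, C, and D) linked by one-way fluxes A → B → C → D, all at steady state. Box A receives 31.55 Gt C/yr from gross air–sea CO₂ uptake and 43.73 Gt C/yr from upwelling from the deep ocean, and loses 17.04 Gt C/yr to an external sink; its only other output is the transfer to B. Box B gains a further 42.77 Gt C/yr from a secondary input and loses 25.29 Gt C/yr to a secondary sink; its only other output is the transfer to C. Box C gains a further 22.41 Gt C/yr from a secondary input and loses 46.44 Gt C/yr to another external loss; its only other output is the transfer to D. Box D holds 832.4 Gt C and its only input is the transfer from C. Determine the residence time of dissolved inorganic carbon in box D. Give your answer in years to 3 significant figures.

16.1 yr

Box A: F(A→B) = (31.55 + 43.73) − 17.04 = 58.240 Gt C/yr.
Box B: F(B→C) = (58.240 + 42.77) − 25.29 = 75.720 Gt C/yr.
Box C: F(C→D) = (75.720 + 22.41) − 46.44 = 51.690 Gt C/yr.
Box D throughput = its input = 51.690 Gt C/yr; τ = 832.4 / 51.690 = 16.10 yr.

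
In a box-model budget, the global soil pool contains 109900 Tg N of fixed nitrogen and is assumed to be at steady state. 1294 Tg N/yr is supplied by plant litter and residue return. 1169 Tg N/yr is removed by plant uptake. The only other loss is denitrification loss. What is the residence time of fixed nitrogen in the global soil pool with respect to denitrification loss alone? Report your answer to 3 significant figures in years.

879 yr

At steady state ΣF_in = ΣF_out.
ΣF_in = 1294.0 Tg N/yr.
Denitrification loss flux = ΣF_in − (1169) = 1294.0 − 1169 = 125.0 Tg N/yr.
τ = M / F = 109900 / 125.0 = 879.2 yr.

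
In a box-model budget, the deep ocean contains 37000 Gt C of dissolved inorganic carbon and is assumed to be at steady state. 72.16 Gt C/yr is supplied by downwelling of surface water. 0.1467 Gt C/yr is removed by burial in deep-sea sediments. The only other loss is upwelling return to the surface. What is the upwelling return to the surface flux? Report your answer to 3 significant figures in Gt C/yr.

At steady state ΣF_in = ΣF_out.
ΣF_in = 72.160 Gt C/yr.
Upwelling return to the surface flux = ΣF_in − (0.1467) = 72.160 − 0.1467 = 72.01 Gt C/yr.

72.0 Gt C/yr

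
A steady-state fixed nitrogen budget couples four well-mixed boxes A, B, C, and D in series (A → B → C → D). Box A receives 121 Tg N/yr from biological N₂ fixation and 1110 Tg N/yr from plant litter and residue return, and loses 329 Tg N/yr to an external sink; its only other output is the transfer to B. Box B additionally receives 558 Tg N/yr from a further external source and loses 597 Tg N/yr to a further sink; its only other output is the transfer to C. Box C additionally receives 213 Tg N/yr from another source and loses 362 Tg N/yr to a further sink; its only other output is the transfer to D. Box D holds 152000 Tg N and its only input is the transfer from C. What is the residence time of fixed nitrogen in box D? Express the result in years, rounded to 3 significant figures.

213 yr

Box A: F(A→B) = (121 + 1110) − 329 = 902.00 Tg N/yr.
Box B: F(B→C) = (902.00 + 558) − 597 = 863.00 Tg N/yr.
Box C: F(C→D) = (863.00 + 213) − 362 = 714.00 Tg N/yr.
Box D throughput = its input = 714.00 Tg N/yr; τ = 152000 / 714.00 = 212.9 yr.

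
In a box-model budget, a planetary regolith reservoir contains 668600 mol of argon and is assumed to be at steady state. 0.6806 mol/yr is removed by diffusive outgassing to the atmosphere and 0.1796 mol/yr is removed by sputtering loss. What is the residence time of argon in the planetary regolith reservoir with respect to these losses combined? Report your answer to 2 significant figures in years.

780000 yr

Total removal = 0.6806 + 0.1796 = 0.86020 mol/yr.
τ = M / ΣF_out = 668600 / 0.86020 = 777300 yr.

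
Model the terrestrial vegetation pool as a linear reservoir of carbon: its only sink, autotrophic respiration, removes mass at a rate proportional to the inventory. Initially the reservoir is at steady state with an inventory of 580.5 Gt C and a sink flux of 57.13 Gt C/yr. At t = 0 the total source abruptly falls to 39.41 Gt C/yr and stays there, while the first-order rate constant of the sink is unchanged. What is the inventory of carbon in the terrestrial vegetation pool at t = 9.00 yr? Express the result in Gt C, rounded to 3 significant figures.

τ = M₀/F₀ = 580.5/57.13 = 10.16 yr; rate constant k = 1/τ.
New steady state M_∞ = F₁/k = F₁·τ = 39.41 × 10.16 = 400.45 Gt C.
M(t) = M_∞ + (M₀ − M_∞)·e^(−t/τ); t/τ = 9.00/10.16 = 0.8857, so e^(−t/τ) = 0.4124.
M(t) = 400.45 + 180.1 × 0.4124 = 474.70 Gt C.

475 Gt C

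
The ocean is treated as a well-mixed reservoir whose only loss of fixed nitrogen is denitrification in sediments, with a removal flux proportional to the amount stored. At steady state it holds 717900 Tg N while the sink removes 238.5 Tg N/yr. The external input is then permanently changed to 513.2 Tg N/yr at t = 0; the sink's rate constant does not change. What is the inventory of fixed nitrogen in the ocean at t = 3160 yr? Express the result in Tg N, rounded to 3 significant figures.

Residence time τ = M₀/F₀ = 3010 yr. The eventual steady state is M_∞ = M₀·(F₁/F₀) = 717900 × 513.2/238.5 = 1.5448×10^6 Tg N.
The anomaly ΔM(t) = M(t) − M_∞ decays as ΔM₀·e^(−t/τ) with ΔM₀ = 717900 − 1.5448×10^6 = −826900 Tg N.
At t = 3160 yr, e^(−t/τ) = e^(−1.050) = 0.3500, so ΔM = −289400 Tg N and M = 1.5448×10^6 − 289400 = 1.2554×10^6 Tg N.

1.26×10^6 Tg N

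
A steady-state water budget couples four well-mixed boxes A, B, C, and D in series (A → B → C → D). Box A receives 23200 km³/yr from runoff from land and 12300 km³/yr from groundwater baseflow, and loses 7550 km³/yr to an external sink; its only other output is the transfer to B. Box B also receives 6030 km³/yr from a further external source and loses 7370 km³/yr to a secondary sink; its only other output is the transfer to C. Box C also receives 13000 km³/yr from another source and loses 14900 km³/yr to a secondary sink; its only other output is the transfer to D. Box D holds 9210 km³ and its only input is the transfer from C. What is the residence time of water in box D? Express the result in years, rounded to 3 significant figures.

0.373 yr

Box A: F(A→B) = (23200 + 12300) − 7550 = 27950 km³/yr.
Box B: F(B→C) = (27950 + 6030) − 7370 = 26610 km³/yr.
Box C: F(C→D) = (26610 + 13000) − 14900 = 24710 km³/yr.
Box D throughput = its input = 24710 km³/yr; τ = 9210 / 24710 = 0.3727 yr.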